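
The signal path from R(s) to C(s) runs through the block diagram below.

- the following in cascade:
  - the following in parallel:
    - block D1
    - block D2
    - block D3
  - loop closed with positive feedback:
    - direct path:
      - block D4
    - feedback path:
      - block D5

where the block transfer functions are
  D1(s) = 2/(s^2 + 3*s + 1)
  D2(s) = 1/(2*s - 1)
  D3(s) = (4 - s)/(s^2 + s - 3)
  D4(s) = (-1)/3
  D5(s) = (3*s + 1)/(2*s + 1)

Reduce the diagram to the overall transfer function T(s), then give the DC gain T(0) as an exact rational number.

[1] sum the parallel branches D1, D2, D3; result (-s^4 + 11*s^3 + 24*s^2 - 25*s - 1)/(2*s^5 + 7*s^4 - 2*s^3 - 17*s^2 + 2*s + 3)
[2] reduce the feedback loop with forward D4 and return D5; result (-2*s - 1)/(9*s + 4)
[3] combine (D1+D2+D3), [D4/(1-D4*D5)] in series; result (2*s^5 - 21*s^4 - 59*s^3 + 26*s^2 + 27*s + 1)/(18*s^6 + 71*s^5 + 10*s^4 - 161*s^3 - 50*s^2 + 35*s + 12)
Step 3 gives the overall T(s). Then T(0) = 1/12.

Answer: 1/12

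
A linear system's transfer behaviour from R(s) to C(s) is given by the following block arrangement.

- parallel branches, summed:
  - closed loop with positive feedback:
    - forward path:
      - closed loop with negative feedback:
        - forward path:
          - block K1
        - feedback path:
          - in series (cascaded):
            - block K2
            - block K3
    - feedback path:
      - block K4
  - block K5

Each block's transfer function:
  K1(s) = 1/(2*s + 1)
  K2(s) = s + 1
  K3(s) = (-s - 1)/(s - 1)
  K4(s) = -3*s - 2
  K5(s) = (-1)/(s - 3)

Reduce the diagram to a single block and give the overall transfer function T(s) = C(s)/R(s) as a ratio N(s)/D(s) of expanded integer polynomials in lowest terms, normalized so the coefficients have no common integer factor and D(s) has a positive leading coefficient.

The answer is (7 - 3*s^2)/(4*s^3 - 16*s^2 + 8*s + 12).

Reasoning:
(1) combine K2, K3 in series -> (-s^2 - 2*s - 1)/(s - 1)
(2) collapse the loop (K1 forward, (K2*K3) return) -> (s - 1)/(s^2 - 3*s - 2)
(3) apply the feedback formula to [K1/(1+K1*(K2*K3))], K4 -> (s - 1)/(4*s^2 - 4*s - 4)
(4) reduce the parallel group [[K1/(1+K1*(K2*K3))]/(1-[K1/(1+K1*(K2*K3))]*K4)], K5, giving the overall T(s)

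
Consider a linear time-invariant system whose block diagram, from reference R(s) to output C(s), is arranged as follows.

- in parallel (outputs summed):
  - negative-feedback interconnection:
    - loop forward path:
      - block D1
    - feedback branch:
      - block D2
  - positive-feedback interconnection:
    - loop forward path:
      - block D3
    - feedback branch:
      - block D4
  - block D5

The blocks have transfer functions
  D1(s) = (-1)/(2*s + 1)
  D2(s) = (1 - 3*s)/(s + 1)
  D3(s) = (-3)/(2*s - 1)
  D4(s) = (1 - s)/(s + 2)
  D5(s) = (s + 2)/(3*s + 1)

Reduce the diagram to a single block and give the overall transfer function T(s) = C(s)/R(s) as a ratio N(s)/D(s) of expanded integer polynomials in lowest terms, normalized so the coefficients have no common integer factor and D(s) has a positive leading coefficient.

(1) feedback reduction of D1, D2; result (-s - 1)/(2*s^2 + 6*s)
(2) collapse the loop (D3 forward, D4 return); result (-3*s - 6)/(2*s^2 + 1)
(3) combine [D1/(1+D1*D2)], [D3/(1-D3*D4)], D5 in parallel, giving the overall T(s)

Answer: (4*s^5 - 4*s^4 - 78*s^3 - 133*s^2 - 28*s - 1)/(12*s^5 + 40*s^4 + 18*s^3 + 20*s^2 + 6*s)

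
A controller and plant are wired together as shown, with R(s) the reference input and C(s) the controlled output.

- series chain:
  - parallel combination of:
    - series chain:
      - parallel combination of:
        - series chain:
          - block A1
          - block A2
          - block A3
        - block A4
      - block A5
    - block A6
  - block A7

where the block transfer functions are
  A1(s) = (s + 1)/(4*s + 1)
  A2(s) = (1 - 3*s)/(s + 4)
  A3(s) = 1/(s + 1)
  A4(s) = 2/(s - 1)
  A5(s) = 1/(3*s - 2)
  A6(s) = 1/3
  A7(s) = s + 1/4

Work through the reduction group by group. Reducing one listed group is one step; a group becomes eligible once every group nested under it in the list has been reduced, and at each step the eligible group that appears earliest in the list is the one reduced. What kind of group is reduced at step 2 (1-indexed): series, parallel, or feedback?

Reducing step by step:

Step 1: reduce the series chain A1, A2, A3
Step 2: add (A1*A2*A3), A4 (parallel)
Step 3: series reduction of ((A1*A2*A3)+A4), A5
Step 4: reduce the parallel group (((A1*A2*A3)+A4)*A5), A6
Step 5: combine ((((A1*A2*A3)+A4)*A5)+A6), A7 in series
Step 2 collapses a parallel group.

Answer: parallel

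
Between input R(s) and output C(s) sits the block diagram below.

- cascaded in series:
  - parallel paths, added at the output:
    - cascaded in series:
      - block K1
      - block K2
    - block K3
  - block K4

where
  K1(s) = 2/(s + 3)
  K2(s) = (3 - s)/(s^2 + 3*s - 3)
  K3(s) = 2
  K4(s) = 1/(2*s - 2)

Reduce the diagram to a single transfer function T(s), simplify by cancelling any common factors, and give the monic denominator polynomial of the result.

1. multiply K1, K2 (series) -> (6 - 2*s)/(s^3 + 6*s^2 + 6*s - 9)
2. reduce the parallel group (K1*K2), K3 -> (2*s^3 + 12*s^2 + 10*s - 12)/(s^3 + 6*s^2 + 6*s - 9)
3. multiply ((K1*K2)+K3), K4 (series) -> (s^3 + 6*s^2 + 5*s - 6)/(s^4 + 5*s^3 - 15*s + 9)
That last expression is T(s), already simplified, and its denominator is already monic.

Final answer: s^4 + 5*s^3 - 15*s + 9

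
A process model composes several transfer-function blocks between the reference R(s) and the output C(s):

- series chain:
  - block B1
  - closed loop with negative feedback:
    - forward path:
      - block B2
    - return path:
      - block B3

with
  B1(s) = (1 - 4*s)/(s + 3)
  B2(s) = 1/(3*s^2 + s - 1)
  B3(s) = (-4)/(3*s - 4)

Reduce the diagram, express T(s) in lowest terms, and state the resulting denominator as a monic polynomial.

The answer is s^4 + 2*s^3 - 34*s^2/9 - 7*s/3.

Reasoning:
Step 1: collapse the loop (B2 forward, B3 return) -> (3*s - 4)/(9*s^3 - 9*s^2 - 7*s)
Step 2: reduce the series chain B1, [B2/(1+B2*B3)] -> (-12*s^2 + 19*s - 4)/(9*s^4 + 18*s^3 - 34*s^2 - 21*s)
No further cancellation is possible in the step-2 result, so that is T(s). Its denominator becomes monic after dividing by the leading coefficient 9.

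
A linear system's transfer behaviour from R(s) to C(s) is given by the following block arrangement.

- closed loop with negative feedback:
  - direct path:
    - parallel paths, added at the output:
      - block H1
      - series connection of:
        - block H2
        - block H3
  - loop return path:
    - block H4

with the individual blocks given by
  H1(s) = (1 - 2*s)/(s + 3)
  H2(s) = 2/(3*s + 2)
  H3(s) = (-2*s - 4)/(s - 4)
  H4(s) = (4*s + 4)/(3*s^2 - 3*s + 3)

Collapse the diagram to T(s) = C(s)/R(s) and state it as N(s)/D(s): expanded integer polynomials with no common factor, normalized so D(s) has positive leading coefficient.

[1] reduce the series chain H2, H3 = (-4*s - 8)/(3*s^2 - 10*s - 8)
[2] reduce the parallel group H1, (H2*H3) = (-6*s^3 + 19*s^2 - 14*s - 32)/(3*s^3 - s^2 - 38*s - 24)
[3] collapse the loop ((H1+(H2*H3)) forward, H4 return); the result is T(s) itself (integer coefficients, no common factor, positive leading denominator coefficient)

Final answer: (-18*s^5 + 75*s^4 - 117*s^3 + 3*s^2 + 54*s - 96)/(9*s^5 - 36*s^4 - 50*s^3 + 59*s^2 - 226*s - 200)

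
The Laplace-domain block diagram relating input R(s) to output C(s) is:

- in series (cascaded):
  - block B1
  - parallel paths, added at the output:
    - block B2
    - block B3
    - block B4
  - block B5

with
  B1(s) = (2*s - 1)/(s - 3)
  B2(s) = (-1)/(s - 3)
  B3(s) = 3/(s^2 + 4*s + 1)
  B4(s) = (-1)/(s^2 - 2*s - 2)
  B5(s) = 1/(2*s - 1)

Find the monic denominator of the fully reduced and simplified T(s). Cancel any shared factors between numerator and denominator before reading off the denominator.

Reducing step by step:

(1) parallel reduction of B2, B3, B4 gives (-s^4 - 7*s^2 + 33*s + 23)/(s^5 - s^4 - 15*s^3 + 17*s^2 + 28*s + 6)
(2) combine B1, (B2+B3+B4), B5 in series gives (-s^4 - 7*s^2 + 33*s + 23)/(s^6 - 4*s^5 - 12*s^4 + 62*s^3 - 23*s^2 - 78*s - 18)
Step 2 gives the fully reduced T(s), with no common factor left to cancel. The denominator is already monic (leading coefficient 1).

Answer: s^6 - 4*s^5 - 12*s^4 + 62*s^3 - 23*s^2 - 78*s - 18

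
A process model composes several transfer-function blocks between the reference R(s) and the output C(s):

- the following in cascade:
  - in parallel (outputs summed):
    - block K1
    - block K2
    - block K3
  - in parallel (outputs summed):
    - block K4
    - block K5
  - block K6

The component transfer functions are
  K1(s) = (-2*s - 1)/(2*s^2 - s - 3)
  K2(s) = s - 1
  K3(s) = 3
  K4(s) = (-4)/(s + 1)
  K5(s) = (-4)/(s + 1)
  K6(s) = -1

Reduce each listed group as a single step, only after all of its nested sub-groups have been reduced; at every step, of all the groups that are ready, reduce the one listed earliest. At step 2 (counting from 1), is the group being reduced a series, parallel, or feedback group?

Answer: parallel

Working:
[1] sum the parallel branches K1, K2, K3
[2] parallel reduction of K4, K5
[3] multiply (K1+K2+K3), (K4+K5), K6 (series)
Step 2: parallel.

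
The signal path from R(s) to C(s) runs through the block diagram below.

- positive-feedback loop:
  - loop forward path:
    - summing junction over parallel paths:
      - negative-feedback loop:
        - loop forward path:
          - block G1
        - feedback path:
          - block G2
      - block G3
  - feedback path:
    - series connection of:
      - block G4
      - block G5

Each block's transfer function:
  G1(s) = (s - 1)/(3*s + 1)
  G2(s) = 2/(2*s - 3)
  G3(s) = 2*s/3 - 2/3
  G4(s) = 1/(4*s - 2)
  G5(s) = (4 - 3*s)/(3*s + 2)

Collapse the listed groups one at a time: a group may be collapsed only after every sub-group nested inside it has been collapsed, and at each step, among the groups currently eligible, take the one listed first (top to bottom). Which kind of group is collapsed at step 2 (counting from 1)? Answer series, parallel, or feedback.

Answer: parallel

Working:
Step 1: collapse the loop (G1 forward, G2 return)
Step 2: add [G1/(1+G1*G2)], G3 (parallel)
Step 3: combine G4, G5 in series
Step 4: reduce the feedback loop with forward ([G1/(1+G1*G2)]+G3) and return (G4*G5)
Step 2 collapses a parallel group.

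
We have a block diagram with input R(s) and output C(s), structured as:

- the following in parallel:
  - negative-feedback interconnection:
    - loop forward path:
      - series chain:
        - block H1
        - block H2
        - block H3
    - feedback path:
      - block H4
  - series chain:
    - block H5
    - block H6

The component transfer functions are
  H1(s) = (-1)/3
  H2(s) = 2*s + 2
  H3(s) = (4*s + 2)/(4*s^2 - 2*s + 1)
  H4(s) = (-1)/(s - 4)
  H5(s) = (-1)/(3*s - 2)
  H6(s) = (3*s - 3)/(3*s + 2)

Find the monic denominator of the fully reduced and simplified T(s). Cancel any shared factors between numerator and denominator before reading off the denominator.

(1) series reduction of H1, H2, H3: (-8*s^2 - 12*s - 4)/(12*s^2 - 6*s + 3)
(2) collapse the loop ((H1*H2*H3) forward, H4 return): (-8*s^3 + 20*s^2 + 44*s + 16)/(12*s^3 - 46*s^2 + 39*s - 8)
(3) series reduction of H5, H6: (3 - 3*s)/(9*s^2 - 4)
(4) reduce the parallel group [(H1*H2*H3)/(1+(H1*H2*H3)*H4)], (H5*H6): (-72*s^5 + 144*s^4 + 602*s^3 - 191*s^2 - 35*s - 88)/(108*s^5 - 414*s^4 + 303*s^3 + 112*s^2 - 156*s + 32)
No further cancellation is possible in the step-4 result, so that is T(s). Its denominator becomes monic after dividing by the leading coefficient 108.

Final answer: s^5 - 23*s^4/6 + 101*s^3/36 + 28*s^2/27 - 13*s/9 + 8/27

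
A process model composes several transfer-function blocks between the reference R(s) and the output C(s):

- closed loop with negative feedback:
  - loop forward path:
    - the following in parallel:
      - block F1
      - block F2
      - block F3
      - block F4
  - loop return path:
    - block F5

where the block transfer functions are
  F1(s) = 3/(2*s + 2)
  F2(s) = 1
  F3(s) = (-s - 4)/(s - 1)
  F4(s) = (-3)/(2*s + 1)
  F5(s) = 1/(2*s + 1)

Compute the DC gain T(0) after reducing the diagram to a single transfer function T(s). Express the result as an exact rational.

Reducing step by step:

Step 1: reduce the parallel group F1, F2, F3, F4 = (-20*s^2 - 33*s - 7)/(4*s^3 + 2*s^2 - 4*s - 2)
Step 2: apply the feedback formula to (F1+F2+F3+F4), F5 = (-40*s^3 - 86*s^2 - 47*s - 7)/(8*s^4 + 8*s^3 - 26*s^2 - 41*s - 9)
DC gain: substitute s = 0 into T(s) from step 2: T(0) = -7/(-9) = 7/9.

Answer: 7/9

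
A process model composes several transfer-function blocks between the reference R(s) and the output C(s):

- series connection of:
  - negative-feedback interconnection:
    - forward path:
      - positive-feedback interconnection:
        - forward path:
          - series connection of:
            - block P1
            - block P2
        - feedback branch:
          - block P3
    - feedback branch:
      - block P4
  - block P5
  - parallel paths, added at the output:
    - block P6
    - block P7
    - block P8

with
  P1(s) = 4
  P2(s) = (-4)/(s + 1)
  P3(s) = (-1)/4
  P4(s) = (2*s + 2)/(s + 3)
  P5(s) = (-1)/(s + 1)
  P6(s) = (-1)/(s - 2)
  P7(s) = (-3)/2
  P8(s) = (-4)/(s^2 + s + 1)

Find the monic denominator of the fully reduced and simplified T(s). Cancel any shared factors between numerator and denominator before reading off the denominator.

[1] reduce the series chain P1, P2 gives (-16)/(s + 1)
[2] collapse the loop ((P1*P2) forward, P3 return) gives (-16)/(s - 3)
[3] apply the feedback formula to [(P1*P2)/(1-(P1*P2)*P3)], P4 gives (-16*s - 48)/(s^2 - 32*s - 41)
[4] parallel reduction of P6, P7, P8 gives (-3*s^3 + s^2 - 7*s + 20)/(2*s^3 - 2*s^2 - 2*s - 4)
[5] cascade [[(P1*P2)/(1-(P1*P2)*P3)]/(1+[(P1*P2)/(1-(P1*P2)*P3)]*P4)], P5, (P6+P7+P8) gives (-24*s^4 - 64*s^3 - 32*s^2 - 8*s + 480)/(s^6 - 32*s^5 - 43*s^4 + 61*s^3 + 176*s^2 + 187*s + 82)
That last expression is T(s), already simplified, and its denominator is already monic.

Final answer: s^6 - 32*s^5 - 43*s^4 + 61*s^3 + 176*s^2 + 187*s + 82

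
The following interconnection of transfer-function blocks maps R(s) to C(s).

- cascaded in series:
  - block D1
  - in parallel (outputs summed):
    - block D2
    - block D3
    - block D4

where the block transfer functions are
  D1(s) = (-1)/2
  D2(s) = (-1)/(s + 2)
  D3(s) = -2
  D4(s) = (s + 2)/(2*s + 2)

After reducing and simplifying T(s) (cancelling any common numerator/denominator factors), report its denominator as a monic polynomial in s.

First reduce the diagram to T(s).

Step 1: add D2, D3, D4 (parallel) gives (-3*s^2 - 10*s - 6)/(2*s^2 + 6*s + 4)
Step 2: combine D1, (D2+D3+D4) in series gives (3*s^2 + 10*s + 6)/(4*s^2 + 12*s + 8)
T(s) is the step-2 result (common factors already cancelled). Leading coefficient of the denominator: 4. Divide through by 4 for the monic polynomial.

Answer: s^2 + 3*s + 2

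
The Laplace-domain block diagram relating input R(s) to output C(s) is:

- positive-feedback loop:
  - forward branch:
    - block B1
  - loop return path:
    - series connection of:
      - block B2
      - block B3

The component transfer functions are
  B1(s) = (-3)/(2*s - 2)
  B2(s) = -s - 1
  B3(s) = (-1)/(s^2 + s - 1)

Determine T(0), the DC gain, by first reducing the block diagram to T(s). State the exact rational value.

The answer is 3/5.

Reasoning:
(1) series reduction of B2, B3, giving (s + 1)/(s^2 + s - 1)
(2) collapse the loop (B1 forward, (B2*B3) return), giving (-3*s^2 - 3*s + 3)/(2*s^3 - s + 5)
Evaluating the step-2 result (the overall T(s)) at s = 0 gives T(0) = 3/5.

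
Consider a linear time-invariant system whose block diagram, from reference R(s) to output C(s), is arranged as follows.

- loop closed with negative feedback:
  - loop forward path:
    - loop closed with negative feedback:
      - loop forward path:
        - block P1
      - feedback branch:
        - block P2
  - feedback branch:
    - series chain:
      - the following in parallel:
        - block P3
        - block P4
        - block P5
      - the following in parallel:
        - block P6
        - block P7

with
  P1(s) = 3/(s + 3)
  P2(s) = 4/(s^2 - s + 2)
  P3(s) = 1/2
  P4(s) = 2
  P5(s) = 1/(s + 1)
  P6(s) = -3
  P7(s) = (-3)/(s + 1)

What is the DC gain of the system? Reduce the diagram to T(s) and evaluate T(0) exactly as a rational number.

Answer: -1/18

Working:
Step 1. close the feedback loop around P1, P2, giving (3*s^2 - 3*s + 6)/(s^3 + 2*s^2 - s + 18)
Step 2. reduce the parallel group P3, P4, P5, giving (5*s + 7)/(2*s + 2)
Step 3. parallel reduction of P6, P7, giving (-3*s - 6)/(s + 1)
Step 4. series reduction of (P3+P4+P5), (P6+P7), giving (-15*s^2 - 51*s - 42)/(2*s^2 + 4*s + 2)
Step 5. reduce the feedback loop with forward [P1/(1+P1*P2)] and return ((P3+P4+P5)*(P6+P7)), giving (6*s^4 + 6*s^3 + 6*s^2 + 18*s + 12)/(2*s^5 - 37*s^4 - 100*s^3 - 27*s^2 - 110*s - 216)
The step-5 result is T(s). Setting s = 0: T(0) = 12/(-216) = -1/18.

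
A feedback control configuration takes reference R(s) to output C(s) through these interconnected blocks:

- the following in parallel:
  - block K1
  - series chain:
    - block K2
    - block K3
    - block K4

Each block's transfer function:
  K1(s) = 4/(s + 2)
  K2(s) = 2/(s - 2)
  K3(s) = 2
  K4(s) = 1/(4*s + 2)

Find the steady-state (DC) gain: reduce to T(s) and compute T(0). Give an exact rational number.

Step 1. reduce the series chain K2, K3, K4: 2/(2*s^2 - 3*s - 2)
Step 2. combine K1, (K2*K3*K4) in parallel: (8*s^2 - 10*s - 4)/(2*s^3 + s^2 - 8*s - 4)
Step 2 gives the overall T(s). Then T(0) = -4/(-4) = 1.

Therefore the answer is 1.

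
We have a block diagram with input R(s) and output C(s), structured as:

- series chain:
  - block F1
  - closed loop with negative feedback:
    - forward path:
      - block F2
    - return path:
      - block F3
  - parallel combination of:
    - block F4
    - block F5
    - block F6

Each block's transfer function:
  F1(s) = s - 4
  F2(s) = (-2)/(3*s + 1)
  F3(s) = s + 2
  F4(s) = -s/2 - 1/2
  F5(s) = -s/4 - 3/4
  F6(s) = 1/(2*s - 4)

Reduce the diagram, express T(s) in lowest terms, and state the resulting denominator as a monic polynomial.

1. reduce the feedback loop with forward F2 and return F3, giving (-2)/(s - 3)
2. add F4, F5, F6 (parallel), giving (-3*s^2 + s + 12)/(4*s - 8)
3. cascade F1, [F2/(1+F2*F3)], (F4+F5+F6), giving (3*s^3 - 13*s^2 - 8*s + 48)/(2*s^2 - 10*s + 12)
That last expression is T(s), already simplified. Scaling its denominator by 1/2 (the reciprocal of the leading coefficient) yields the monic denominator.

Therefore the answer is s^2 - 5*s + 6.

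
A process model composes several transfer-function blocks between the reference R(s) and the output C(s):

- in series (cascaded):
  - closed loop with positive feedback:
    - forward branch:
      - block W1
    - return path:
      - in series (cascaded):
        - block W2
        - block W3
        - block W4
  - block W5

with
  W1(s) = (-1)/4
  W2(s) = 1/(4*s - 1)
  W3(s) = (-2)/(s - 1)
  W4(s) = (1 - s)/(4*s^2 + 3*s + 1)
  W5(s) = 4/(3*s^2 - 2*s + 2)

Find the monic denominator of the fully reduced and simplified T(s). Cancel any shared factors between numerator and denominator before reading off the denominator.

Answer: s^5 - s^4/6 + 19*s^3/48 + 25*s^2/96 + s/16 - 1/48

Working:
Step 1: multiply W2, W3, W4 (series) -> 2/(16*s^3 + 8*s^2 + s - 1)
Step 2: feedback reduction of W1, (W2*W3*W4) -> (-16*s^3 - 8*s^2 - s + 1)/(64*s^3 + 32*s^2 + 4*s - 2)
Step 3: combine [W1/(1-W1*(W2*W3*W4))], W5 in series -> (-32*s^3 - 16*s^2 - 2*s + 2)/(96*s^5 - 16*s^4 + 38*s^3 + 25*s^2 + 6*s - 2)
The result of step 3 is T(s) in lowest terms. Its denominator has leading coefficient 96; dividing the denominator through by 96 makes it monic.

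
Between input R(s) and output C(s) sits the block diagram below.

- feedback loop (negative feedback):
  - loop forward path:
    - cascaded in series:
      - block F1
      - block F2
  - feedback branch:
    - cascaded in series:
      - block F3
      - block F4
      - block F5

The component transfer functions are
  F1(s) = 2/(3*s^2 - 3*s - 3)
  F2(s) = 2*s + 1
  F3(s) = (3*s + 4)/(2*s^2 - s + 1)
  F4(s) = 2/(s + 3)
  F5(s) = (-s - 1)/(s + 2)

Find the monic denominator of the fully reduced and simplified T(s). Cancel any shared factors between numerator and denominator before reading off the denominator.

First reduce the diagram to T(s).

Step 1. cascade F1, F2: (4*s + 2)/(3*s^2 - 3*s - 3)
Step 2. multiply F3, F4, F5 (series): (-6*s^2 - 14*s - 8)/(2*s^4 + 9*s^3 + 8*s^2 - s + 6)
Step 3. close the feedback loop around (F1*F2), (F3*F4*F5): (8*s^5 + 40*s^4 + 50*s^3 + 12*s^2 + 22*s + 12)/(6*s^6 + 21*s^5 - 9*s^4 - 78*s^3 - 71*s^2 - 75*s - 34)
That last expression is T(s), already simplified. Scaling its denominator by 1/6 (the reciprocal of the leading coefficient) yields the monic denominator.

Answer: s^6 + 7*s^5/2 - 3*s^4/2 - 13*s^3 - 71*s^2/6 - 25*s/2 - 17/3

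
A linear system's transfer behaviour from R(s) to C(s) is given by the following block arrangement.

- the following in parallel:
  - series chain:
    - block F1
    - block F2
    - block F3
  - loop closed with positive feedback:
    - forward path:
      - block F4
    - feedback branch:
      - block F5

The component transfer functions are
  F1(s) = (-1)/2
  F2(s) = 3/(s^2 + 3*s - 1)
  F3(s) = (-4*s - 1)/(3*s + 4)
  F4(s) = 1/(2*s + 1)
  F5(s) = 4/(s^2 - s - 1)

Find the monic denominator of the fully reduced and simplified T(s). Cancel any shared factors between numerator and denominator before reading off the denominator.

Step 1 - series reduction of F1, F2, F3; result (12*s + 3)/(6*s^3 + 26*s^2 + 18*s - 8)
Step 2 - reduce the feedback loop with forward F4 and return F5; result (s^2 - s - 1)/(2*s^3 - s^2 - 3*s - 5)
Step 3 - reduce the parallel group (F1*F2*F3), [F4/(1-F4*F5)]; result (6*s^5 + 44*s^4 - 20*s^3 - 91*s^2 - 79*s - 7)/(12*s^6 + 46*s^5 - 8*s^4 - 142*s^3 - 176*s^2 - 66*s + 40)
No further cancellation is possible in the step-3 result, so that is T(s). Its denominator becomes monic after dividing by the leading coefficient 12.

Hence the answer: s^6 + 23*s^5/6 - 2*s^4/3 - 71*s^3/6 - 44*s^2/3 - 11*s/2 + 10/3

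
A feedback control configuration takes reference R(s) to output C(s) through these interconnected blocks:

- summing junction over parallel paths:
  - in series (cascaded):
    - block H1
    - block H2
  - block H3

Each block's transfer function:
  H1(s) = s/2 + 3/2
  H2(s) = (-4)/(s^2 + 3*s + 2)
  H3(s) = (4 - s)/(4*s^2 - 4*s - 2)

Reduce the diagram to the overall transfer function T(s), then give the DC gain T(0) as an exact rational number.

(1) multiply H1, H2 (series), giving (-2*s - 6)/(s^2 + 3*s + 2)
(2) add (H1*H2), H3 (parallel), giving (-9*s^3 - 15*s^2 + 38*s + 20)/(4*s^4 + 8*s^3 - 6*s^2 - 14*s - 4)
That last expression is T(s); at s = 0 only the constant terms survive, so T(0) = 20/(-4) = -5.

Therefore the answer is -5.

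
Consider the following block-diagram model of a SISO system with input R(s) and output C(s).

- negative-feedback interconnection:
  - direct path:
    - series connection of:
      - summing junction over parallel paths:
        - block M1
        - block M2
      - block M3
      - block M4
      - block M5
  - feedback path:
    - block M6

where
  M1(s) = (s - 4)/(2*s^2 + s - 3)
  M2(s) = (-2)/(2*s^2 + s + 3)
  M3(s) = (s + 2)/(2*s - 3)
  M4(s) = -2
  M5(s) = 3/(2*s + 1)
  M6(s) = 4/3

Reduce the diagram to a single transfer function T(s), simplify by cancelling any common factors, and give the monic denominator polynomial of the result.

Step 1. sum the parallel branches M1, M2 gives (2*s^3 - 11*s^2 - 3*s - 6)/(4*s^4 + 4*s^3 + s^2 - 9)
Step 2. multiply (M1+M2), M3, M4, M5 (series) gives (-12*s^4 + 42*s^3 + 150*s^2 + 72*s + 72)/(16*s^6 - 24*s^4 - 16*s^3 - 39*s^2 + 36*s + 27)
Step 3. apply the feedback formula to ((M1+M2)*M3*M4*M5), M6 gives (-12*s^4 + 42*s^3 + 150*s^2 + 72*s + 72)/(16*s^6 - 40*s^4 + 40*s^3 + 161*s^2 + 132*s + 123)
The result of step 3 is T(s) in lowest terms. Its denominator has leading coefficient 16; dividing the denominator through by 16 makes it monic.

Final answer: s^6 - 5*s^4/2 + 5*s^3/2 + 161*s^2/16 + 33*s/4 + 123/16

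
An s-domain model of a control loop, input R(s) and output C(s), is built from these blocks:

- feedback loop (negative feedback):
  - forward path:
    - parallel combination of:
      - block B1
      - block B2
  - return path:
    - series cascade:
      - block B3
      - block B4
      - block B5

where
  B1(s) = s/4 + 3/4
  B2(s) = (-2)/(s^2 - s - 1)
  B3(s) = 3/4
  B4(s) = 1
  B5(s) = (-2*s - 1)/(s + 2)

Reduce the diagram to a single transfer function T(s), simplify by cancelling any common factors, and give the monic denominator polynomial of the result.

First reduce the diagram to T(s).

1. parallel reduction of B1, B2 -> (s^3 + 2*s^2 - 4*s - 11)/(4*s^2 - 4*s - 4)
2. multiply B3, B4, B5 (series) -> (-6*s - 3)/(4*s + 8)
3. collapse the loop ((B1+B2) forward, (B3*B4*B5) return) -> (-4*s^4 - 16*s^3 + 76*s + 88)/(6*s^4 - s^3 - 34*s^2 - 30*s - 1)
T(s) is the step-3 result (common factors already cancelled). Leading coefficient of the denominator: 6. Divide through by 6 for the monic polynomial.

Answer: s^4 - s^3/6 - 17*s^2/3 - 5*s - 1/6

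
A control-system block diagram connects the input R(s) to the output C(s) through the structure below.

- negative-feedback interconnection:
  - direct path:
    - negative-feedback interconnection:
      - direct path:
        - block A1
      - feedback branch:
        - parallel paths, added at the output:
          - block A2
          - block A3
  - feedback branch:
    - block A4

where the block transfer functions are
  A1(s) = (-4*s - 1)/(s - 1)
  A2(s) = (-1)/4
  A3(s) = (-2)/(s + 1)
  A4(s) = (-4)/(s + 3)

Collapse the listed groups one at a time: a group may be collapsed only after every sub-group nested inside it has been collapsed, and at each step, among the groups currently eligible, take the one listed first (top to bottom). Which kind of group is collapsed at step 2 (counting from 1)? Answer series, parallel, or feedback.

The answer is feedback.

Reasoning:
1. parallel reduction of A2, A3
2. close the feedback loop around A1, (A2+A3)
3. feedback reduction of [A1/(1+A1*(A2+A3))], A4
So the answer for step 2 is feedback.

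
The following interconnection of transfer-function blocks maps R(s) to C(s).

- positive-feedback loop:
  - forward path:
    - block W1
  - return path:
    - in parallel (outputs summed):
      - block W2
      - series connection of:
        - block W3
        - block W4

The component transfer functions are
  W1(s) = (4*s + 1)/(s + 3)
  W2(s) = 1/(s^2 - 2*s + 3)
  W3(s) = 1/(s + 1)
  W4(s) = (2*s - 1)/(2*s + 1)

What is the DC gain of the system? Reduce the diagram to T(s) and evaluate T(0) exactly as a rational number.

First reduce the diagram to T(s).

Step 1 - cascade W3, W4; result (2*s - 1)/(2*s^2 + 3*s + 1)
Step 2 - combine W2, (W3*W4) in parallel; result (2*s^3 - 3*s^2 + 11*s - 2)/(2*s^4 - s^3 + s^2 + 7*s + 3)
Step 3 - collapse the loop (W1 forward, (W2+(W3*W4)) return); result (8*s^5 - 2*s^4 + 3*s^3 + 29*s^2 + 19*s + 3)/(2*s^5 - 3*s^4 + 8*s^3 - 31*s^2 + 21*s + 11)
Step 3 gives the overall T(s). Then T(0) = 3/11.

Answer: 3/11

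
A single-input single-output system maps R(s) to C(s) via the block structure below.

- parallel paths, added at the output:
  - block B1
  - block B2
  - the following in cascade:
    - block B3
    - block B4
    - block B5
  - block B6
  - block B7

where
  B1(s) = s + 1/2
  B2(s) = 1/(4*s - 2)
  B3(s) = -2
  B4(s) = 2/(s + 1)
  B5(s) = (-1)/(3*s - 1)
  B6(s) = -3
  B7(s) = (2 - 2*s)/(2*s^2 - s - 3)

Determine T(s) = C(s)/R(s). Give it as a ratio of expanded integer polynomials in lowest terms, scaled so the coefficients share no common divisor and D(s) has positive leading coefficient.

Reducing step by step:

Step 1. combine B3, B4, B5 in series, giving 4/(3*s^2 + 2*s - 1)
Step 2. combine B1, B2, (B3*B4*B5), B6, B7 in parallel, giving the overall T(s)

Answer: (12*s^5 - 46*s^4 + 20*s^3 + 77*s^2 - 86*s + 23)/(12*s^4 - 16*s^3 - 11*s^2 + 14*s - 3)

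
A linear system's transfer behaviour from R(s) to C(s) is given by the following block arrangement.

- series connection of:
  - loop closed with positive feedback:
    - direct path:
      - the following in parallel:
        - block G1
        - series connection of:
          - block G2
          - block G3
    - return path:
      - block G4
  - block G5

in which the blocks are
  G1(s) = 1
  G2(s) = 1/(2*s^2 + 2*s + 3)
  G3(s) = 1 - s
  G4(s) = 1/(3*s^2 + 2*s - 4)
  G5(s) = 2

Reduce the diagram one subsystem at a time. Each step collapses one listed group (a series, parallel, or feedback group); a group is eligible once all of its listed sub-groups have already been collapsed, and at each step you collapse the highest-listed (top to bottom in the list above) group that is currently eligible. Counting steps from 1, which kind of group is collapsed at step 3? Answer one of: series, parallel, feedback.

The answer is feedback.

Reasoning:
[1] multiply G2, G3 (series)
[2] reduce the parallel group G1, (G2*G3)
[3] close the feedback loop around (G1+(G2*G3)), G4
[4] cascade [(G1+(G2*G3))/(1-(G1+(G2*G3))*G4)], G5
The group at step 3 is a feedback group.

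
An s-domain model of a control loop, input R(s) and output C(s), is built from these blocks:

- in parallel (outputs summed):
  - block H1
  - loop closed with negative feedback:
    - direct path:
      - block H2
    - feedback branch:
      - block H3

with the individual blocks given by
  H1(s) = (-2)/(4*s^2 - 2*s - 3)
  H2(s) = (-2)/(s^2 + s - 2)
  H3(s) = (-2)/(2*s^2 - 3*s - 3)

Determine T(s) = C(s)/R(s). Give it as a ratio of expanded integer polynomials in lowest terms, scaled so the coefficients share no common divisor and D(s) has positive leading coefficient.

Step 1 - close the feedback loop around H2, H3 = (-4*s^2 + 6*s + 6)/(2*s^4 - s^3 - 10*s^2 + 3*s + 10)
Step 2 - sum the parallel branches H1, [H2/(1+H2*H3)], which is the overall transfer function T(s) = C(s)/R(s) in lowest terms

Therefore the answer is (-20*s^4 + 34*s^3 + 44*s^2 - 36*s - 38)/(8*s^6 - 8*s^5 - 44*s^4 + 35*s^3 + 64*s^2 - 29*s - 30).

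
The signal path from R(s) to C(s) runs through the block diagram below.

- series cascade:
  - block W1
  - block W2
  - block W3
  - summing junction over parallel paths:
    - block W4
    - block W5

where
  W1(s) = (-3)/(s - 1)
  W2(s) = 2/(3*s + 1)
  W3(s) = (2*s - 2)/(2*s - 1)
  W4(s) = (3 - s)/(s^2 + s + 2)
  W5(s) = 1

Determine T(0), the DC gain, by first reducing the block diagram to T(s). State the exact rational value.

Step 1. reduce the parallel group W4, W5 -> (s^2 + 5)/(s^2 + s + 2)
Step 2. reduce the series chain W1, W2, W3, (W4+W5) -> (-12*s^2 - 60)/(6*s^4 + 5*s^3 + 10*s^2 - 3*s - 2)
That last expression is T(s); at s = 0 only the constant terms survive, so T(0) = -60/(-2) = 30.

Final answer: 30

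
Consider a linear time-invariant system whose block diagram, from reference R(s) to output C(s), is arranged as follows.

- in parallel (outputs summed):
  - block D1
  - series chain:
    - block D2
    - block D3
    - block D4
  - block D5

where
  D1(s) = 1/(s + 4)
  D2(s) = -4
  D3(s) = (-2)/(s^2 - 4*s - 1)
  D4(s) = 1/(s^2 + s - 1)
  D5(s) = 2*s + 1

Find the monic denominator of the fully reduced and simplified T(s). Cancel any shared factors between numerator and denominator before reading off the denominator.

Answer: s^5 + s^4 - 18*s^3 - 21*s^2 + 13*s + 4

Working:
Step 1: multiply D2, D3, D4 (series) = 8/(s^4 - 3*s^3 - 6*s^2 + 3*s + 1)
Step 2: combine D1, (D2*D3*D4), D5 in parallel = (2*s^6 + 3*s^5 - 34*s^4 - 63*s^3 - s^2 + 32*s + 37)/(s^5 + s^4 - 18*s^3 - 21*s^2 + 13*s + 4)
Step 2 gives the fully reduced T(s), with no common factor left to cancel. The denominator is already monic (leading coefficient 1).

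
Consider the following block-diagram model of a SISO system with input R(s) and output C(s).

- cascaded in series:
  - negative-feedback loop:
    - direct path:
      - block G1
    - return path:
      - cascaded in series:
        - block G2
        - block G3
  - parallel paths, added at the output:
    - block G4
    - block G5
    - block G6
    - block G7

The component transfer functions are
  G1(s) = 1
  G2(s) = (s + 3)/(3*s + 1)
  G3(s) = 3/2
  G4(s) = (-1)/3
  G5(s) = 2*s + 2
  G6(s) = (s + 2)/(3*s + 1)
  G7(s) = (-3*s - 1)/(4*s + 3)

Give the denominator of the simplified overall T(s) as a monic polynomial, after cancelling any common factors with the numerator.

The answer is s^2 + 71*s/36 + 11/12.

Reasoning:
Step 1. reduce the series chain G2, G3 gives (3*s + 9)/(6*s + 2)
Step 2. reduce the feedback loop with forward G1 and return (G2*G3) gives (6*s + 2)/(9*s + 11)
Step 3. reduce the parallel group G4, G5, G6, G7 gives (72*s^3 + 123*s^2 + 98*s + 30)/(36*s^2 + 39*s + 9)
Step 4. multiply [G1/(1+G1*(G2*G3))], (G4+G5+G6+G7) (series) gives (144*s^3 + 246*s^2 + 196*s + 60)/(108*s^2 + 213*s + 99)
T(s) is the step-4 result (common factors already cancelled). Leading coefficient of the denominator: 108. Divide through by 108 for the monic polynomial.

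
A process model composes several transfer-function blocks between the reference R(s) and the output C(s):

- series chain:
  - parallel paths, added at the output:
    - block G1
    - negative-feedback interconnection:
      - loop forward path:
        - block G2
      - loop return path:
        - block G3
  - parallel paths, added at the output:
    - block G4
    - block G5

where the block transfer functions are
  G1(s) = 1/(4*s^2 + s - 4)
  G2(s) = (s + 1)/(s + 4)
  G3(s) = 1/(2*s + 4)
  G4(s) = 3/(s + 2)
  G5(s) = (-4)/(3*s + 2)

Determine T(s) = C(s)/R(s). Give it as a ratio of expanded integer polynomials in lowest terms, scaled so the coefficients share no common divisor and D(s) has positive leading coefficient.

Step 1. close the feedback loop around G2, G3, giving (2*s^2 + 6*s + 4)/(2*s^2 + 13*s + 17)
Step 2. add G1, [G2/(1+G2*G3)] (parallel), giving (8*s^4 + 26*s^3 + 16*s^2 - 7*s + 1)/(8*s^4 + 54*s^3 + 73*s^2 - 35*s - 68)
Step 3. reduce the parallel group G4, G5, giving (5*s - 2)/(3*s^2 + 8*s + 4)
Step 4. reduce the series chain (G1+[G2/(1+G2*G3)]), (G4+G5), giving the overall T(s)

Final answer: (40*s^5 + 114*s^4 + 28*s^3 - 67*s^2 + 19*s - 2)/(24*s^6 + 226*s^5 + 683*s^4 + 695*s^3 - 192*s^2 - 684*s - 272)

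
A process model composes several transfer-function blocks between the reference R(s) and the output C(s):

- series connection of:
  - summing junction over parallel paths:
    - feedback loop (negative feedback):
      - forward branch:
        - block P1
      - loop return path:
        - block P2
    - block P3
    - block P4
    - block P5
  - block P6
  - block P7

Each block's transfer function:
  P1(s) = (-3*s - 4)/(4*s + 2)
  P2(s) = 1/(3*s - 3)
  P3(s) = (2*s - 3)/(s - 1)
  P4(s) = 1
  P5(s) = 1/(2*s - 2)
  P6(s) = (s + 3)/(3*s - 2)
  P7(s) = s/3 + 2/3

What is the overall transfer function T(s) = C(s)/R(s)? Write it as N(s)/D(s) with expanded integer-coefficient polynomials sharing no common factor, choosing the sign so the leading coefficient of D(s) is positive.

(1) apply the feedback formula to P1, P2 gives (-9*s^2 - 3*s + 12)/(12*s^2 - 9*s - 10)
(2) combine [P1/(1+P1*P2)], P3, P4, P5 in parallel gives (54*s^3 - 126*s^2 + 33*s + 46)/(24*s^3 - 42*s^2 - 2*s + 20)
(3) series reduction of ([P1/(1+P1*P2)]+P3+P4+P5), P6, P7 - this is the overall T(s), already in the required normalized form

Hence the answer: (54*s^5 + 144*s^4 - 273*s^3 - 545*s^2 + 428*s + 276)/(216*s^4 - 522*s^3 + 234*s^2 + 192*s - 120)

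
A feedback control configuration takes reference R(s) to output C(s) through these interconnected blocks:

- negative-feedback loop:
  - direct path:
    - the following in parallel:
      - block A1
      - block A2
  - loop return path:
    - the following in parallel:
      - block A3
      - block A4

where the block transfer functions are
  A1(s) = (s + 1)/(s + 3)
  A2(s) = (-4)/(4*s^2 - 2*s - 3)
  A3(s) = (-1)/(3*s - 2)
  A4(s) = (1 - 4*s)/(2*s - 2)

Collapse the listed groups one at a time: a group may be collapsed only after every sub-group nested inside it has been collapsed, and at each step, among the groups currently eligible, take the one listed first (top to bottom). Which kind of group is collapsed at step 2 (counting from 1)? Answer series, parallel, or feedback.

The answer is parallel.

Reasoning:
Step 1: add A1, A2 (parallel)
Step 2: reduce the parallel group A3, A4
Step 3: apply the feedback formula to (A1+A2), (A3+A4)
So the answer for step 2 is parallel.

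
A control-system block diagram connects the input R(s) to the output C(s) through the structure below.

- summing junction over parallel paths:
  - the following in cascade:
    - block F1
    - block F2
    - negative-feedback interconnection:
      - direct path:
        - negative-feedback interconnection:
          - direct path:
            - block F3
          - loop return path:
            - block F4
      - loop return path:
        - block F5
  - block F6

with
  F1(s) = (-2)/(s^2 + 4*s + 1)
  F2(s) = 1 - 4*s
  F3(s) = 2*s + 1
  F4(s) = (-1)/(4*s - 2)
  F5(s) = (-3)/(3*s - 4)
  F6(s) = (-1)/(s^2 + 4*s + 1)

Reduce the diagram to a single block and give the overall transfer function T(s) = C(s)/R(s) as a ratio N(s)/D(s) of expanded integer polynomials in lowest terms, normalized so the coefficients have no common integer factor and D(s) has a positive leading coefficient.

Answer: (-192*s^4 + 304*s^3 - 34*s^2 - 93*s + 34)/(18*s^4 + 89*s^3 + 68*s^2 - 55*s - 18)

Working:
Step 1. apply the feedback formula to F3, F4, giving (8*s^2 - 2)/(2*s - 3)
Step 2. feedback reduction of [F3/(1+F3*F4)], F5, giving (-24*s^3 + 32*s^2 + 6*s - 8)/(18*s^2 + 17*s - 18)
Step 3. reduce the series chain F1, F2, [[F3/(1+F3*F4)]/(1+[F3/(1+F3*F4)]*F5)], giving (-192*s^4 + 304*s^3 - 16*s^2 - 76*s + 16)/(18*s^4 + 89*s^3 + 68*s^2 - 55*s - 18)
Step 4. reduce the parallel group (F1*F2*[[F3/(1+F3*F4)]/(1+[F3/(1+F3*F4)]*F5)]), F6, which is the overall transfer function T(s) = C(s)/R(s) in lowest terms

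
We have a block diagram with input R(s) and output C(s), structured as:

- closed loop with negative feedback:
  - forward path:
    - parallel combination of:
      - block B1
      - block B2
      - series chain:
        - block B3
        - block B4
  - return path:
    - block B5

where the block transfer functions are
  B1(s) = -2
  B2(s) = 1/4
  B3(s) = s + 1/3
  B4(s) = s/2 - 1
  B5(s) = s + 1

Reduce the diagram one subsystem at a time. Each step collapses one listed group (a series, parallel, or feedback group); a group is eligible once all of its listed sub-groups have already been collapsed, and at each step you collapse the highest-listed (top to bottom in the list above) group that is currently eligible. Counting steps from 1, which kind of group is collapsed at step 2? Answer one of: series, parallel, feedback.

(1) combine B3, B4 in series
(2) reduce the parallel group B1, B2, (B3*B4)
(3) reduce the feedback loop with forward (B1+B2+(B3*B4)) and return B5
So the answer for step 2 is parallel.

Hence the answer: parallel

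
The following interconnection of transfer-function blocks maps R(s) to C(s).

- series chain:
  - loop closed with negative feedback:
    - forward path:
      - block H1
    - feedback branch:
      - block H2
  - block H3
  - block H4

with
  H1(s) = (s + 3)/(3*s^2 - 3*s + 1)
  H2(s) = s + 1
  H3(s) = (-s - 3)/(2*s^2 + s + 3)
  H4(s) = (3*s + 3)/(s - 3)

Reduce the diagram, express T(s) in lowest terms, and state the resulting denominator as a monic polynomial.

Step 1 - feedback reduction of H1, H2, giving (s + 3)/(4*s^2 + s + 4)
Step 2 - multiply [H1/(1+H1*H2)], H3, H4 (series), giving (-3*s^3 - 21*s^2 - 45*s - 27)/(8*s^5 - 18*s^4 + 3*s^3 - 56*s^2 - 9*s - 36)
That last expression is T(s), already simplified. Scaling its denominator by 1/8 (the reciprocal of the leading coefficient) yields the monic denominator.

Final answer: s^5 - 9*s^4/4 + 3*s^3/8 - 7*s^2 - 9*s/8 - 9/2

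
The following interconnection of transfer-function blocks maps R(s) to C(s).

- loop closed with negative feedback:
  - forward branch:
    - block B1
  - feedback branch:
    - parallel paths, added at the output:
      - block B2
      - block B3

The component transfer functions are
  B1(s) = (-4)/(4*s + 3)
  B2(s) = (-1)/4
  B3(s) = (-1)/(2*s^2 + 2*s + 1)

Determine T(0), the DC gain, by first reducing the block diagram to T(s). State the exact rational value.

1. sum the parallel branches B2, B3 gives (-2*s^2 - 2*s - 5)/(8*s^2 + 8*s + 4)
2. close the feedback loop around B1, (B2+B3) gives (-2*s^2 - 2*s - 1)/(2*s^3 + 4*s^2 + 3*s + 2)
Evaluating the step-2 result (the overall T(s)) at s = 0 gives T(0) = -1/2.

Answer: -1/2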